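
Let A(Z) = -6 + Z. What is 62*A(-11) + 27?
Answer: -1027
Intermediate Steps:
62*A(-11) + 27 = 62*(-6 - 11) + 27 = 62*(-17) + 27 = -1054 + 27 = -1027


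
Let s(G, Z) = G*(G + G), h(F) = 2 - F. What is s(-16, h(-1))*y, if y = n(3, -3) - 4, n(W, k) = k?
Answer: -3584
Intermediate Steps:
s(G, Z) = 2*G² (s(G, Z) = G*(2*G) = 2*G²)
y = -7 (y = -3 - 4 = -7)
s(-16, h(-1))*y = (2*(-16)²)*(-7) = (2*256)*(-7) = 512*(-7) = -3584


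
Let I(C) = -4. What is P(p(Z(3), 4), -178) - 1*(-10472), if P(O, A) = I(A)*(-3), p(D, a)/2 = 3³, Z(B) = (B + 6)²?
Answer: 10484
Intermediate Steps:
Z(B) = (6 + B)²
p(D, a) = 54 (p(D, a) = 2*3³ = 2*27 = 54)
P(O, A) = 12 (P(O, A) = -4*(-3) = 12)
P(p(Z(3), 4), -178) - 1*(-10472) = 12 - 1*(-10472) = 12 + 10472 = 10484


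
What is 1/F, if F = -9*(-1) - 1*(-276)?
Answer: 1/285 ≈ 0.0035088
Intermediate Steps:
F = 285 (F = 9 + 276 = 285)
1/F = 1/285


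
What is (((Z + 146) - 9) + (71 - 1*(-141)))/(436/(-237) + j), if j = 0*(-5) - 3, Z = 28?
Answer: -89349/1147 ≈ -77.898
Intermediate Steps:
j = -3 (j = 0 - 3 = -3)
(((Z + 146) - 9) + (71 - 1*(-141)))/(436/(-237) + j) = (((28 + 146) - 9) + (71 - 1*(-141)))/(436/(-237) - 3) = ((174 - 9) + (71 + 141))/(436*(-1/237) - 3) = (165 + 212)/(-436/237 - 3) = 377/(-1147/237) = 377*(-237/1147) = -89349/1147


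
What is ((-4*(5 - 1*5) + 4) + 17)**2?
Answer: 441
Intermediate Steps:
((-4*(5 - 1*5) + 4) + 17)**2 = ((-4*(5 - 5) + 4) + 17)**2 = ((-4*0 + 4) + 17)**2 = ((0 + 4) + 17)**2 = (4 + 17)**2 = 21**2 = 441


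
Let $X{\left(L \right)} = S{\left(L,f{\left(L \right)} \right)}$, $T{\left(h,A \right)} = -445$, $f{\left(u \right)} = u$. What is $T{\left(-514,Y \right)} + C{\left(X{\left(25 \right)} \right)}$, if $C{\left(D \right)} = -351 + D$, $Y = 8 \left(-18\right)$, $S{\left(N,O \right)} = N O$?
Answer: $-171$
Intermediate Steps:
$Y = -144$
$X{\left(L \right)} = L^{2}$ ($X{\left(L \right)} = L L = L^{2}$)
$T{\left(-514,Y \right)} + C{\left(X{\left(25 \right)} \right)} = -445 - \left(351 - 25^{2}\right) = -445 + \left(-351 + 625\right) = -445 + 274 = -171$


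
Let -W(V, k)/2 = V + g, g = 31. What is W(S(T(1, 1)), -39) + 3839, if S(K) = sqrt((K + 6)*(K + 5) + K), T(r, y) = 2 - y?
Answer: 3777 - 2*sqrt(43) ≈ 3763.9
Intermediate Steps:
S(K) = sqrt(K + (5 + K)*(6 + K)) (S(K) = sqrt((6 + K)*(5 + K) + K) = sqrt((5 + K)*(6 + K) + K) = sqrt(K + (5 + K)*(6 + K)))
W(V, k) = -62 - 2*V (W(V, k) = -2*(V + 31) = -2*(31 + V) = -62 - 2*V)
W(S(T(1, 1)), -39) + 3839 = (-62 - 2*sqrt(30 + (2 - 1*1)**2 + 12*(2 - 1*1))) + 3839 = (-62 - 2*sqrt(30 + (2 - 1)**2 + 12*(2 - 1))) + 3839 = (-62 - 2*sqrt(30 + 1**2 + 12*1)) + 3839 = (-62 - 2*sqrt(30 + 1 + 12)) + 3839 = (-62 - 2*sqrt(43)) + 3839 = 3777 - 2*sqrt(43)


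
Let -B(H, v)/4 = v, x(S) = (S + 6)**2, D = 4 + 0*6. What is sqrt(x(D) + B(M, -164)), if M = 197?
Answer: 6*sqrt(21) ≈ 27.495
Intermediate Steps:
D = 4 (D = 4 + 0 = 4)
x(S) = (6 + S)**2
B(H, v) = -4*v
sqrt(x(D) + B(M, -164)) = sqrt((6 + 4)**2 - 4*(-164)) = sqrt(10**2 + 656) = sqrt(100 + 656) = sqrt(756) = 6*sqrt(21)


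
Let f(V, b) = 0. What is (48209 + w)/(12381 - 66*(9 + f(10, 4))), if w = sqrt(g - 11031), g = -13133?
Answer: 48209/11787 + 2*I*sqrt(6041)/11787 ≈ 4.09 + 0.013188*I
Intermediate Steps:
w = 2*I*sqrt(6041) (w = sqrt(-13133 - 11031) = sqrt(-24164) = 2*I*sqrt(6041) ≈ 155.45*I)
(48209 + w)/(12381 - 66*(9 + f(10, 4))) = (48209 + 2*I*sqrt(6041))/(12381 - 66*(9 + 0)) = (48209 + 2*I*sqrt(6041))/(12381 - 66*9) = (48209 + 2*I*sqrt(6041))/(12381 - 594) = (48209 + 2*I*sqrt(6041))/11787 = (48209 + 2*I*sqrt(6041))*(1/11787) = 48209/11787 + 2*I*sqrt(6041)/11787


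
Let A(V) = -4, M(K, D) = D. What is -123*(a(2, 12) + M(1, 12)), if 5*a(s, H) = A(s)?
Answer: -6888/5 ≈ -1377.6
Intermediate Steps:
a(s, H) = -⅘ (a(s, H) = (⅕)*(-4) = -⅘)
-123*(a(2, 12) + M(1, 12)) = -123*(-⅘ + 12) = -123*56/5 = -6888/5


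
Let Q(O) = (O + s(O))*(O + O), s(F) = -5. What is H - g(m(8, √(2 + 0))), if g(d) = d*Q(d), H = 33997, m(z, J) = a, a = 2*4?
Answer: 33613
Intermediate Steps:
a = 8
m(z, J) = 8
Q(O) = 2*O*(-5 + O) (Q(O) = (O - 5)*(O + O) = (-5 + O)*(2*O) = 2*O*(-5 + O))
g(d) = 2*d²*(-5 + d) (g(d) = d*(2*d*(-5 + d)) = 2*d²*(-5 + d))
H - g(m(8, √(2 + 0))) = 33997 - 2*8²*(-5 + 8) = 33997 - 2*64*3 = 33997 - 1*384 = 33997 - 384 = 33613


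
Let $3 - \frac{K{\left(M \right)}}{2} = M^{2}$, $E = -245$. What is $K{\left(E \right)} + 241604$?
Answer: $121560$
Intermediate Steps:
$K{\left(M \right)} = 6 - 2 M^{2}$
$K{\left(E \right)} + 241604 = \left(6 - 2 \left(-245\right)^{2}\right) + 241604 = \left(6 - 120050\right) + 241604 = -120044 + 241604 = 121560$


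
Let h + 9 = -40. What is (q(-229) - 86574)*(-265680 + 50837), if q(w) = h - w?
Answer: 18561146142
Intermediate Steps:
h = -49 (h = -9 - 40 = -49)
q(w) = -49 - w
(q(-229) - 86574)*(-265680 + 50837) = ((-49 - 1*(-229)) - 86574)*(-265680 + 50837) = ((-49 + 229) - 86574)*(-214843) = (180 - 86574)*(-214843) = -86394*(-214843) = 18561146142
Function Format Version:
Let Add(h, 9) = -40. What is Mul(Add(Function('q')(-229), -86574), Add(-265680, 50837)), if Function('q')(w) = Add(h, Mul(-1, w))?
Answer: 18561146142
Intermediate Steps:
h = -49 (h = Add(-9, -40) = -49)
Function('q')(w) = Add(-49, Mul(-1, w))
Mul(Add(Function('q')(-229), -86574), Add(-265680, 50837)) = Mul(Add(Add(-49, Mul(-1, -229)), -86574), Add(-265680, 50837)) = Mul(Add(Add(-49, 229), -86574), -214843) = Mul(Add(180, -86574), -214843) = Mul(-86394, -214843) = 18561146142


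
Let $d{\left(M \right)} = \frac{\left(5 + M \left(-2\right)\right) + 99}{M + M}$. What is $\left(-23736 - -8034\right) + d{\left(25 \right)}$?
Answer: $- \frac{392523}{25} \approx -15701.0$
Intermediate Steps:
$d{\left(M \right)} = \frac{104 - 2 M}{2 M}$ ($d{\left(M \right)} = \frac{\left(5 - 2 M\right) + 99}{2 M} = \left(104 - 2 M\right) \frac{1}{2 M} = \frac{104 - 2 M}{2 M}$)
$\left(-23736 - -8034\right) + d{\left(25 \right)} = \left(-23736 - -8034\right) + \frac{52 - 25}{25} = \left(-23736 + 8034\right) + \frac{52 - 25}{25} = -15702 + \frac{1}{25} \cdot 27 = -15702 + \frac{27}{25} = - \frac{392523}{25}$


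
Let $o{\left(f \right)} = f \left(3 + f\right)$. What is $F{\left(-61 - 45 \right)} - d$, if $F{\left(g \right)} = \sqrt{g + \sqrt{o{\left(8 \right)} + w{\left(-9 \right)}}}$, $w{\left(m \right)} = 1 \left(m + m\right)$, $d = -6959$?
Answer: $6959 + \sqrt{-106 + \sqrt{70}} \approx 6959.0 + 9.881 i$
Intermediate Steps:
$w{\left(m \right)} = 2 m$ ($w{\left(m \right)} = 1 \cdot 2 m = 2 m$)
$F{\left(g \right)} = \sqrt{g + \sqrt{70}}$ ($F{\left(g \right)} = \sqrt{g + \sqrt{8 \left(3 + 8\right) + 2 \left(-9\right)}} = \sqrt{g + \sqrt{8 \cdot 11 - 18}} = \sqrt{g + \sqrt{88 - 18}} = \sqrt{g + \sqrt{70}}$)
$F{\left(-61 - 45 \right)} - d = \sqrt{\left(-61 - 45\right) + \sqrt{70}} - -6959 = \sqrt{-106 + \sqrt{70}} + 6959 = 6959 + \sqrt{-106 + \sqrt{70}}$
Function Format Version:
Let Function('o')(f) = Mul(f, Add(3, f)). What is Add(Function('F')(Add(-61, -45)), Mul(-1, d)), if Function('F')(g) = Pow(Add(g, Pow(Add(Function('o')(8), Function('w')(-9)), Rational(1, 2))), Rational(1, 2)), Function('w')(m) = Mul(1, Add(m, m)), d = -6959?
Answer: Add(6959, Pow(Add(-106, Pow(70, Rational(1, 2))), Rational(1, 2))) ≈ Add(6959.0, Mul(9.8810, I))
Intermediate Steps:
Function('w')(m) = Mul(2, m) (Function('w')(m) = Mul(1, Mul(2, m)) = Mul(2, m))
Function('F')(g) = Pow(Add(g, Pow(70, Rational(1, 2))), Rational(1, 2)) (Function('F')(g) = Pow(Add(g, Pow(Add(Mul(8, Add(3, 8)), Mul(2, -9)), Rational(1, 2))), Rational(1, 2)) = Pow(Add(g, Pow(Add(Mul(8, 11), -18), Rational(1, 2))), Rational(1, 2)) = Pow(Add(g, Pow(Add(88, -18), Rational(1, 2))), Rational(1, 2)) = Pow(Add(g, Pow(70, Rational(1, 2))), Rational(1, 2)))
Add(Function('F')(Add(-61, -45)), Mul(-1, d)) = Add(Pow(Add(Add(-61, -45), Pow(70, Rational(1, 2))), Rational(1, 2)), Mul(-1, -6959)) = Add(Pow(Add(-106, Pow(70, Rational(1, 2))), Rational(1, 2)), 6959) = Add(6959, Pow(Add(-106, Pow(70, Rational(1, 2))), Rational(1, 2)))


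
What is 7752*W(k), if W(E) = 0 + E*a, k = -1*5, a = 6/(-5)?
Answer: 46512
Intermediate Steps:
a = -6/5 (a = 6*(-1/5) = -6/5 ≈ -1.2000)
k = -5
W(E) = -6*E/5 (W(E) = 0 + E*(-6/5) = 0 - 6*E/5 = -6*E/5)
7752*W(k) = 7752*(-6/5*(-5)) = 7752*6 = 46512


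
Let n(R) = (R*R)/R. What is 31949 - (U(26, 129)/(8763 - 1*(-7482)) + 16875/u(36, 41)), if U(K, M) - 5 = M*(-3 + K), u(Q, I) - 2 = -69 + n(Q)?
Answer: 16363398898/503595 ≈ 32493.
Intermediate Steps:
n(R) = R (n(R) = R²/R = R)
u(Q, I) = -67 + Q (u(Q, I) = 2 + (-69 + Q) = -67 + Q)
U(K, M) = 5 + M*(-3 + K)
31949 - (U(26, 129)/(8763 - 1*(-7482)) + 16875/u(36, 41)) = 31949 - ((5 - 3*129 + 26*129)/(8763 - 1*(-7482)) + 16875/(-67 + 36)) = 31949 - ((5 - 387 + 3354)/(8763 + 7482) + 16875/(-31)) = 31949 - (2972/16245 + 16875*(-1/31)) = 31949 - (2972*(1/16245) - 16875/31) = 31949 - (2972/16245 - 16875/31) = 31949 - 1*(-274042243/503595) = 31949 + 274042243/503595 = 16363398898/503595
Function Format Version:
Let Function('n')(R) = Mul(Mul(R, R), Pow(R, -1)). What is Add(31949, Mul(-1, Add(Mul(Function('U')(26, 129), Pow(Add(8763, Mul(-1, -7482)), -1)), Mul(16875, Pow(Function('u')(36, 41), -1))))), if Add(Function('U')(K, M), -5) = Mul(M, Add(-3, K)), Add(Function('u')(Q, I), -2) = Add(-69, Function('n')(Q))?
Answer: Rational(16363398898, 503595) ≈ 32493.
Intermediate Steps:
Function('n')(R) = R (Function('n')(R) = Mul(Pow(R, 2), Pow(R, -1)) = R)
Function('u')(Q, I) = Add(-67, Q) (Function('u')(Q, I) = Add(2, Add(-69, Q)) = Add(-67, Q))
Function('U')(K, M) = Add(5, Mul(M, Add(-3, K)))
Add(31949, Mul(-1, Add(Mul(Function('U')(26, 129), Pow(Add(8763, Mul(-1, -7482)), -1)), Mul(16875, Pow(Function('u')(36, 41), -1))))) = Add(31949, Mul(-1, Add(Mul(Add(5, Mul(-3, 129), Mul(26, 129)), Pow(Add(8763, Mul(-1, -7482)), -1)), Mul(16875, Pow(Add(-67, 36), -1))))) = Add(31949, Mul(-1, Add(Mul(Add(5, -387, 3354), Pow(Add(8763, 7482), -1)), Mul(16875, Pow(-31, -1))))) = Add(31949, Mul(-1, Add(Mul(2972, Pow(16245, -1)), Mul(16875, Rational(-1, 31))))) = Add(31949, Mul(-1, Add(Mul(2972, Rational(1, 16245)), Rational(-16875, 31)))) = Add(31949, Mul(-1, Add(Rational(2972, 16245), Rational(-16875, 31)))) = Add(31949, Mul(-1, Rational(-274042243, 503595))) = Add(31949, Rational(274042243, 503595)) = Rational(16363398898, 503595)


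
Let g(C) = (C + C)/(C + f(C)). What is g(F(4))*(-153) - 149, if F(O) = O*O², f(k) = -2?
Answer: -14411/31 ≈ -464.87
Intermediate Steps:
F(O) = O³
g(C) = 2*C/(-2 + C) (g(C) = (C + C)/(C - 2) = (2*C)/(-2 + C) = 2*C/(-2 + C))
g(F(4))*(-153) - 149 = (2*4³/(-2 + 4³))*(-153) - 149 = (2*64/(-2 + 64))*(-153) - 149 = (2*64/62)*(-153) - 149 = (2*64*(1/62))*(-153) - 149 = (64/31)*(-153) - 149 = -9792/31 - 149 = -14411/31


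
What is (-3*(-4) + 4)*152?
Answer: 2432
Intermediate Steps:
(-3*(-4) + 4)*152 = (12 + 4)*152 = 16*152 = 2432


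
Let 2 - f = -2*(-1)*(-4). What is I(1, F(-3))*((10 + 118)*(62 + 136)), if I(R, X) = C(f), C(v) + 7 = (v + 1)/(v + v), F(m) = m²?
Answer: -817344/5 ≈ -1.6347e+5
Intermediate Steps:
f = 10 (f = 2 - (-2*(-1))*(-4) = 2 - 2*(-4) = 2 - 1*(-8) = 2 + 8 = 10)
C(v) = -7 + (1 + v)/(2*v) (C(v) = -7 + (v + 1)/(v + v) = -7 + (1 + v)/((2*v)) = -7 + (1 + v)*(1/(2*v)) = -7 + (1 + v)/(2*v))
I(R, X) = -129/20 (I(R, X) = (½)*(1 - 13*10)/10 = (½)*(⅒)*(1 - 130) = (½)*(⅒)*(-129) = -129/20)
I(1, F(-3))*((10 + 118)*(62 + 136)) = -129*(10 + 118)*(62 + 136)/20 = -4128*198/5 = -129/20*25344 = -817344/5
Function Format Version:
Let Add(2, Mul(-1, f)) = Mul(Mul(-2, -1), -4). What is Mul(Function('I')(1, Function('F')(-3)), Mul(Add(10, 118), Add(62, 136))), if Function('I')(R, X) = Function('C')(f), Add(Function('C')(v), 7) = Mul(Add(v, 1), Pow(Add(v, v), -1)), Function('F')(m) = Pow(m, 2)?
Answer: Rational(-817344, 5) ≈ -1.6347e+5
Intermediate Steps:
f = 10 (f = Add(2, Mul(-1, Mul(Mul(-2, -1), -4))) = Add(2, Mul(-1, Mul(2, -4))) = Add(2, Mul(-1, -8)) = Add(2, 8) = 10)
Function('C')(v) = Add(-7, Mul(Rational(1, 2), Pow(v, -1), Add(1, v))) (Function('C')(v) = Add(-7, Mul(Add(v, 1), Pow(Add(v, v), -1))) = Add(-7, Mul(Add(1, v), Pow(Mul(2, v), -1))) = Add(-7, Mul(Add(1, v), Mul(Rational(1, 2), Pow(v, -1)))) = Add(-7, Mul(Rational(1, 2), Pow(v, -1), Add(1, v))))
Function('I')(R, X) = Rational(-129, 20) (Function('I')(R, X) = Mul(Rational(1, 2), Pow(10, -1), Add(1, Mul(-13, 10))) = Mul(Rational(1, 2), Rational(1, 10), Add(1, -130)) = Mul(Rational(1, 2), Rational(1, 10), -129) = Rational(-129, 20))
Mul(Function('I')(1, Function('F')(-3)), Mul(Add(10, 118), Add(62, 136))) = Mul(Rational(-129, 20), Mul(Add(10, 118), Add(62, 136))) = Mul(Rational(-129, 20), Mul(128, 198)) = Mul(Rational(-129, 20), 25344) = Rational(-817344, 5)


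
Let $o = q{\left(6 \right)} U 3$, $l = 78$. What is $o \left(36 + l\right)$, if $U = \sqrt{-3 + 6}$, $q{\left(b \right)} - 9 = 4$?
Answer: $4446 \sqrt{3} \approx 7700.7$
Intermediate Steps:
$q{\left(b \right)} = 13$ ($q{\left(b \right)} = 9 + 4 = 13$)
$U = \sqrt{3} \approx 1.732$
$o = 39 \sqrt{3}$ ($o = 13 \sqrt{3} \cdot 3 = 39 \sqrt{3} \approx 67.55$)
$o \left(36 + l\right) = 39 \sqrt{3} \left(36 + 78\right) = 39 \sqrt{3} \cdot 114 = 4446 \sqrt{3}$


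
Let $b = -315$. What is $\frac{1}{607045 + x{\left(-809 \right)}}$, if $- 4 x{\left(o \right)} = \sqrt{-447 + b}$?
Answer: $\frac{4856360}{2948029056581} + \frac{2 i \sqrt{762}}{2948029056581} \approx 1.6473 \cdot 10^{-6} + 1.8727 \cdot 10^{-11} i$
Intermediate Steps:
$x{\left(o \right)} = - \frac{i \sqrt{762}}{4}$ ($x{\left(o \right)} = - \frac{\sqrt{-447 - 315}}{4} = - \frac{\sqrt{-762}}{4} = - \frac{i \sqrt{762}}{4}$)
$\frac{1}{607045 + x{\left(-809 \right)}} = \frac{1}{607045 - \frac{i \sqrt{762}}{4}}$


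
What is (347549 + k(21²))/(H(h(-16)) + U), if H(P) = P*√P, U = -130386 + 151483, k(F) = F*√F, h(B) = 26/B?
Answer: 770828346368/45576541521 + 14843296*I*√26/45576541521 ≈ 16.913 + 0.0016606*I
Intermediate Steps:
k(F) = F^(3/2)
U = 21097
H(P) = P^(3/2)
(347549 + k(21²))/(H(h(-16)) + U) = (347549 + (21²)^(3/2))/((26/(-16))^(3/2) + 21097) = (347549 + 441^(3/2))/((26*(-1/16))^(3/2) + 21097) = (347549 + 9261)/((-13/8)^(3/2) + 21097) = 356810/(-13*I*√26/32 + 21097) = 356810/(21097 - 13*I*√26/32)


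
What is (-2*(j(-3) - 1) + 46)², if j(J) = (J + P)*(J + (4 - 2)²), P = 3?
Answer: 2304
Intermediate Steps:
j(J) = (3 + J)*(4 + J) (j(J) = (J + 3)*(J + (4 - 2)²) = (3 + J)*(J + 2²) = (3 + J)*(J + 4) = (3 + J)*(4 + J))
(-2*(j(-3) - 1) + 46)² = (-2*((12 + (-3)² + 7*(-3)) - 1) + 46)² = (-2*((12 + 9 - 21) - 1) + 46)² = (-2*(0 - 1) + 46)² = (-2*(-1) + 46)² = (2 + 46)² = 48² = 2304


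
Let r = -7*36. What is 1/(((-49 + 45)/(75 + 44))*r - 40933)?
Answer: -17/695717 ≈ -2.4435e-5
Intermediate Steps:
r = -252
1/(((-49 + 45)/(75 + 44))*r - 40933) = 1/(((-49 + 45)/(75 + 44))*(-252) - 40933) = 1/(-4/119*(-252) - 40933) = 1/(144/17 - 40933) = 1/(-695717/17) = -17/695717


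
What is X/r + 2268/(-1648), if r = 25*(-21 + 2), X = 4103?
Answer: -1959761/195700 ≈ -10.014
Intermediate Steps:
r = -475 (r = 25*(-19) = -475)
X/r + 2268/(-1648) = 4103/(-475) + 2268/(-1648) = 4103*(-1/475) + 2268*(-1/1648) = -4103/475 - 567/412 = -1959761/195700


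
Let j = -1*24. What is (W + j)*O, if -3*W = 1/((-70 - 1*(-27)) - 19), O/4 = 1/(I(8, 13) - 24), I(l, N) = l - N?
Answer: 8926/2697 ≈ 3.3096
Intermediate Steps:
O = -4/29 (O = 4/((8 - 1*13) - 24) = 4/((8 - 13) - 24) = 4/(-5 - 24) = 4/(-29) = 4*(-1/29) = -4/29 ≈ -0.13793)
W = 1/186 (W = -1/(3*((-70 - 1*(-27)) - 19)) = -1/(3*((-70 + 27) - 19)) = -1/(3*(-43 - 19)) = -1/3/(-62) = -1/3*(-1/62) = 1/186 ≈ 0.0053763)
j = -24
(W + j)*O = (1/186 - 24)*(-4/29) = -4463/186*(-4/29) = 8926/2697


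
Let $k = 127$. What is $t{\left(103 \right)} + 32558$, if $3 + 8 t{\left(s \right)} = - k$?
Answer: $\frac{130167}{4} \approx 32542.0$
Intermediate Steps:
$t{\left(s \right)} = - \frac{65}{4}$ ($t{\left(s \right)} = - \frac{3}{8} + \frac{\left(-1\right) 127}{8} = - \frac{3}{8} + \frac{1}{8} \left(-127\right) = - \frac{3}{8} - \frac{127}{8} = - \frac{65}{4}$)
$t{\left(103 \right)} + 32558 = - \frac{65}{4} + 32558 = \frac{130167}{4}$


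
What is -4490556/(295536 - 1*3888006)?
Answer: 106918/85535 ≈ 1.2500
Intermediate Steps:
-4490556/(295536 - 1*3888006) = -4490556/(295536 - 3888006) = -4490556/(-3592470) = -4490556*(-1/3592470) = 106918/85535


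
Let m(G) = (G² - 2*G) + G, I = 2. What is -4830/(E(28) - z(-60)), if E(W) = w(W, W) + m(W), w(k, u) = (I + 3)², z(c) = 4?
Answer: -230/37 ≈ -6.2162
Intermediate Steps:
m(G) = G² - G
w(k, u) = 25 (w(k, u) = (2 + 3)² = 5² = 25)
E(W) = 25 + W*(-1 + W)
-4830/(E(28) - z(-60)) = -4830/((25 + 28*(-1 + 28)) - 1*4) = -4830/((25 + 28*27) - 4) = -4830/((25 + 756) - 4) = -4830/(781 - 4) = -4830/777 = -4830*1/777 = -230/37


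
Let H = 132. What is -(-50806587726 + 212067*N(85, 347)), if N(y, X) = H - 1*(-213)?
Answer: 50733424611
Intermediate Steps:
N(y, X) = 345 (N(y, X) = 132 - 1*(-213) = 132 + 213 = 345)
-(-50806587726 + 212067*N(85, 347)) = -212067/(1/(345 - 239578)) = -212067/(1/(-239233)) = -212067/(-1/239233) = -212067*(-239233) = 50733424611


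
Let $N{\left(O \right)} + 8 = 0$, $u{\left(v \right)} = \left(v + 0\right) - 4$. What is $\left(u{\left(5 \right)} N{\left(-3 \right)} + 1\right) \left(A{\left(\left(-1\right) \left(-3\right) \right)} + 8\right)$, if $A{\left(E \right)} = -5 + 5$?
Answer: $-56$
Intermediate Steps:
$u{\left(v \right)} = -4 + v$ ($u{\left(v \right)} = v - 4 = -4 + v$)
$N{\left(O \right)} = -8$ ($N{\left(O \right)} = -8 + 0 = -8$)
$A{\left(E \right)} = 0$
$\left(u{\left(5 \right)} N{\left(-3 \right)} + 1\right) \left(A{\left(\left(-1\right) \left(-3\right) \right)} + 8\right) = \left(\left(-4 + 5\right) \left(-8\right) + 1\right) \left(0 + 8\right) = \left(1 \left(-8\right) + 1\right) 8 = \left(-8 + 1\right) 8 = \left(-7\right) 8 = -56$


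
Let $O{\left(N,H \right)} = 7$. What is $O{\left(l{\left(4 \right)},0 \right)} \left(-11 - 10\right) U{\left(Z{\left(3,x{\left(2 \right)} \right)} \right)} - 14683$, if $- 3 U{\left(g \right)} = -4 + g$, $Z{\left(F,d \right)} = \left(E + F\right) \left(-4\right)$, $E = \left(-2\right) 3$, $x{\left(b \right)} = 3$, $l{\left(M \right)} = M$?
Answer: $-14291$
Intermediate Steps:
$E = -6$
$Z{\left(F,d \right)} = 24 - 4 F$ ($Z{\left(F,d \right)} = \left(-6 + F\right) \left(-4\right) = 24 - 4 F$)
$U{\left(g \right)} = \frac{4}{3} - \frac{g}{3}$ ($U{\left(g \right)} = - \frac{-4 + g}{3} = \frac{4}{3} - \frac{g}{3}$)
$O{\left(l{\left(4 \right)},0 \right)} \left(-11 - 10\right) U{\left(Z{\left(3,x{\left(2 \right)} \right)} \right)} - 14683 = 7 \left(-11 - 10\right) \left(\frac{4}{3} - \frac{24 - 12}{3}\right) - 14683 = 7 \left(-21\right) \left(\frac{4}{3} - 4\right) - 14683 = - 147 \left(\frac{4}{3} - 4\right) - 14683 = \left(-147\right) \left(- \frac{8}{3}\right) - 14683 = 392 - 14683 = -14291$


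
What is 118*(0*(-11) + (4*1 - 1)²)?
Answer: 1062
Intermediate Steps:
118*(0*(-11) + (4*1 - 1)²) = 118*(0 + (4 - 1)²) = 118*(0 + 3²) = 118*(0 + 9) = 118*9 = 1062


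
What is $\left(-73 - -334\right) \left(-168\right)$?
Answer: $-43848$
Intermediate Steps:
$\left(-73 - -334\right) \left(-168\right) = \left(-73 + 334\right) \left(-168\right) = 261 \left(-168\right) = -43848$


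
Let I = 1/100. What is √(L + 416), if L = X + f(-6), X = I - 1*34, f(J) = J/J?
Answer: √38301/10 ≈ 19.571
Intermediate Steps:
I = 1/100 ≈ 0.010000
f(J) = 1
X = -3399/100 (X = 1/100 - 1*34 = 1/100 - 34 = -3399/100 ≈ -33.990)
L = -3299/100 (L = -3399/100 + 1 = -3299/100 ≈ -32.990)
√(L + 416) = √(-3299/100 + 416) = √(38301/100) = √38301/10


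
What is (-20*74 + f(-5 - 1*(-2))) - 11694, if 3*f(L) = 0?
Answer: -13174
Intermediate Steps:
f(L) = 0 (f(L) = (⅓)*0 = 0)
(-20*74 + f(-5 - 1*(-2))) - 11694 = (-20*74 + 0) - 11694 = (-1480 + 0) - 11694 = -1480 - 11694 = -13174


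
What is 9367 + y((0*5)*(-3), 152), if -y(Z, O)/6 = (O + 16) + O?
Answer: 7447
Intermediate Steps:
y(Z, O) = -96 - 12*O (y(Z, O) = -6*((O + 16) + O) = -6*((16 + O) + O) = -6*(16 + 2*O) = -96 - 12*O)
9367 + y((0*5)*(-3), 152) = 9367 + (-96 - 12*152) = 9367 + (-96 - 1824) = 9367 - 1920 = 7447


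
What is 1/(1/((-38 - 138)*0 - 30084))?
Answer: -30084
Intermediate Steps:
1/(1/((-38 - 138)*0 - 30084)) = 1/(1/(-176*0 - 30084)) = 1/(1/(0 - 30084)) = 1/(1/(-30084)) = 1/(-1/30084) = -30084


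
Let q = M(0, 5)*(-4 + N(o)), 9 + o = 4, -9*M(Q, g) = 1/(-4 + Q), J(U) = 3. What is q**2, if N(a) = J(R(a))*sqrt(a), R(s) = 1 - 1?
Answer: (4 - 3*I*sqrt(5))**2/1296 ≈ -0.022377 - 0.041409*I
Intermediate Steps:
R(s) = 0
M(Q, g) = -1/(9*(-4 + Q))
o = -5 (o = -9 + 4 = -5)
N(a) = 3*sqrt(a)
q = -1/9 + I*sqrt(5)/12 (q = (-1/(-36 + 9*0))*(-4 + 3*sqrt(-5)) = (-1/(-36 + 0))*(-4 + 3*(I*sqrt(5))) = (-1/(-36))*(-4 + 3*I*sqrt(5)) = (-1*(-1/36))*(-4 + 3*I*sqrt(5)) = (-4 + 3*I*sqrt(5))/36 = -1/9 + I*sqrt(5)/12 ≈ -0.11111 + 0.18634*I)
q**2 = (-1/9 + I*sqrt(5)/12)**2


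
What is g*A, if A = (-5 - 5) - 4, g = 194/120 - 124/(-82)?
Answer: -53879/1230 ≈ -43.804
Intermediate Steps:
g = 7697/2460 (g = 194*(1/120) - 124*(-1/82) = 97/60 + 62/41 = 7697/2460 ≈ 3.1289)
A = -14 (A = -10 - 4 = -14)
g*A = (7697/2460)*(-14) = -53879/1230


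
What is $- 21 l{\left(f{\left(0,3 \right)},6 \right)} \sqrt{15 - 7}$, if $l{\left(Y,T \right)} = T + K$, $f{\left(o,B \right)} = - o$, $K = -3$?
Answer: $- 126 \sqrt{2} \approx -178.19$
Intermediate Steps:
$l{\left(Y,T \right)} = -3 + T$ ($l{\left(Y,T \right)} = T - 3 = -3 + T$)
$- 21 l{\left(f{\left(0,3 \right)},6 \right)} \sqrt{15 - 7} = - 21 \left(-3 + 6\right) \sqrt{15 - 7} = \left(-21\right) 3 \sqrt{8} = - 63 \cdot 2 \sqrt{2} = - 126 \sqrt{2}$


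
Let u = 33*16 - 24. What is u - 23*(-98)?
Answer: 2758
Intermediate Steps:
u = 504 (u = 528 - 24 = 504)
u - 23*(-98) = 504 - 23*(-98) = 504 + 2254 = 2758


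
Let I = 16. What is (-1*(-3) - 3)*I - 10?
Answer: -10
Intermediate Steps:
(-1*(-3) - 3)*I - 10 = (-1*(-3) - 3)*16 - 10 = (3 - 3)*16 - 10 = 0*16 - 10 = 0 - 10 = -10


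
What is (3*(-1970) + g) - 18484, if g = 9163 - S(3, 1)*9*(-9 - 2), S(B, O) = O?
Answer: -15132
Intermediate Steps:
g = 9262 (g = 9163 - 1*9*(-9 - 2) = 9163 - 9*(-11) = 9163 - 1*(-99) = 9163 + 99 = 9262)
(3*(-1970) + g) - 18484 = (3*(-1970) + 9262) - 18484 = (-5910 + 9262) - 18484 = 3352 - 18484 = -15132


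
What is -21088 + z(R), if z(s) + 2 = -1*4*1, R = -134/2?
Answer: -21094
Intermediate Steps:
R = -67 (R = -134*1/2 = -67)
z(s) = -6 (z(s) = -2 - 1*4*1 = -2 - 4*1 = -2 - 4 = -6)
-21088 + z(R) = -21088 - 6 = -21094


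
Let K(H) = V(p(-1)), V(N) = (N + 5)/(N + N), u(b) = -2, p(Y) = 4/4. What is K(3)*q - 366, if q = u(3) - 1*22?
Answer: -438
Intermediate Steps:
p(Y) = 1 (p(Y) = 4*(¼) = 1)
V(N) = (5 + N)/(2*N) (V(N) = (5 + N)/((2*N)) = (5 + N)*(1/(2*N)) = (5 + N)/(2*N))
K(H) = 3 (K(H) = (½)*(5 + 1)/1 = (½)*1*6 = 3)
q = -24 (q = -2 - 1*22 = -2 - 22 = -24)
K(3)*q - 366 = 3*(-24) - 366 = -72 - 366 = -438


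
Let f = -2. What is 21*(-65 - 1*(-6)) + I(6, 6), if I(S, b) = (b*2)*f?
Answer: -1263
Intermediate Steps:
I(S, b) = -4*b (I(S, b) = (b*2)*(-2) = (2*b)*(-2) = -4*b)
21*(-65 - 1*(-6)) + I(6, 6) = 21*(-65 - 1*(-6)) - 4*6 = 21*(-65 + 6) - 24 = 21*(-59) - 24 = -1239 - 24 = -1263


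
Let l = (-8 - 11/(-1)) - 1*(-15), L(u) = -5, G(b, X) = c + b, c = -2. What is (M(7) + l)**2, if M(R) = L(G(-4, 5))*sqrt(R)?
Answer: 499 - 180*sqrt(7) ≈ 22.765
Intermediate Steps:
G(b, X) = -2 + b
M(R) = -5*sqrt(R)
l = 18 (l = (-8 - 11*(-1)) + 15 = (-8 + 11) + 15 = 3 + 15 = 18)
(M(7) + l)**2 = (-5*sqrt(7) + 18)**2 = (18 - 5*sqrt(7))**2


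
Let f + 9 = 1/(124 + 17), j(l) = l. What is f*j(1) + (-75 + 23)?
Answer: -8600/141 ≈ -60.993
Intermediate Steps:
f = -1268/141 (f = -9 + 1/(124 + 17) = -9 + 1/141 = -1268/141 ≈ -8.9929)
f*j(1) + (-75 + 23) = -1268/141*1 + (-75 + 23) = -1268/141 - 52 = -8600/141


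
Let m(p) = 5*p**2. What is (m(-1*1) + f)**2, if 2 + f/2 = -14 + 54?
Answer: 6561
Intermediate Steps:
f = 76 (f = -4 + 2*(-14 + 54) = -4 + 2*40 = -4 + 80 = 76)
(m(-1*1) + f)**2 = (5*(-1*1)**2 + 76)**2 = (5*(-1)**2 + 76)**2 = (5*1 + 76)**2 = (5 + 76)**2 = 81**2 = 6561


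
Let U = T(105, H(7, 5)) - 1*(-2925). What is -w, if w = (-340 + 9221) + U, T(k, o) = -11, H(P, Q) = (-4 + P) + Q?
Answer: -11795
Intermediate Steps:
H(P, Q) = -4 + P + Q
U = 2914 (U = -11 - 1*(-2925) = -11 + 2925 = 2914)
w = 11795 (w = (-340 + 9221) + 2914 = 8881 + 2914 = 11795)
-w = -1*11795 = -11795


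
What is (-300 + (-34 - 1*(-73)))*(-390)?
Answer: 101790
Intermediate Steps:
(-300 + (-34 - 1*(-73)))*(-390) = (-300 + (-34 + 73))*(-390) = (-300 + 39)*(-390) = -261*(-390) = 101790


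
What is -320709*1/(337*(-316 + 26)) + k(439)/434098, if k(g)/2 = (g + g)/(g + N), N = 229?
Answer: 5812409632241/1771218597295 ≈ 3.2816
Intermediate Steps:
k(g) = 4*g/(229 + g) (k(g) = 2*((g + g)/(g + 229)) = 2*((2*g)/(229 + g)) = 2*(2*g/(229 + g)) = 4*g/(229 + g))
-320709*1/(337*(-316 + 26)) + k(439)/434098 = -320709*1/(337*(-316 + 26)) + (4*439/(229 + 439))/434098 = -320709/((-290*337)) + (4*439/668)*(1/434098) = -320709/(-97730) + (4*439*(1/668))*(1/434098) = -320709*(-1/97730) + (439/167)*(1/434098) = 320709/97730 + 439/72494366 = 5812409632241/1771218597295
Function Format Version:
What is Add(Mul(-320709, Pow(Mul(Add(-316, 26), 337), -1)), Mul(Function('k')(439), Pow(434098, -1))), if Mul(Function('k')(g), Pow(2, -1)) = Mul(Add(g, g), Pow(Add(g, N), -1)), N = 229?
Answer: Rational(5812409632241, 1771218597295) ≈ 3.2816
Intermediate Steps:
Function('k')(g) = Mul(4, g, Pow(Add(229, g), -1)) (Function('k')(g) = Mul(2, Mul(Add(g, g), Pow(Add(g, 229), -1))) = Mul(2, Mul(Mul(2, g), Pow(Add(229, g), -1))) = Mul(2, Mul(2, g, Pow(Add(229, g), -1))) = Mul(4, g, Pow(Add(229, g), -1)))
Add(Mul(-320709, Pow(Mul(Add(-316, 26), 337), -1)), Mul(Function('k')(439), Pow(434098, -1))) = Add(Mul(-320709, Pow(Mul(Add(-316, 26), 337), -1)), Mul(Mul(4, 439, Pow(Add(229, 439), -1)), Pow(434098, -1))) = Add(Mul(-320709, Pow(Mul(-290, 337), -1)), Mul(Mul(4, 439, Pow(668, -1)), Rational(1, 434098))) = Add(Mul(-320709, Pow(-97730, -1)), Mul(Mul(4, 439, Rational(1, 668)), Rational(1, 434098))) = Add(Mul(-320709, Rational(-1, 97730)), Mul(Rational(439, 167), Rational(1, 434098))) = Add(Rational(320709, 97730), Rational(439, 72494366)) = Rational(5812409632241, 1771218597295)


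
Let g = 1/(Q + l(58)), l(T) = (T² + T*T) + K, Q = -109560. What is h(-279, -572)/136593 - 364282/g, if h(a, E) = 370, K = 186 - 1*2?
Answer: 5107597289606818/136593 ≈ 3.7393e+10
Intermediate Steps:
K = 184 (K = 186 - 2 = 184)
l(T) = 184 + 2*T² (l(T) = (T² + T*T) + 184 = (T² + T²) + 184 = 2*T² + 184 = 184 + 2*T²)
g = -1/102648 (g = 1/(-109560 + (184 + 2*58²)) = 1/(-109560 + (184 + 2*3364)) = 1/(-109560 + (184 + 6728)) = 1/(-109560 + 6912) = 1/(-102648) = -1/102648 ≈ -9.7420e-6)
h(-279, -572)/136593 - 364282/g = 370/136593 - 364282/(-1/102648) = 370*(1/136593) - 364282*(-102648) = 370/136593 + 37392818736 = 5107597289606818/136593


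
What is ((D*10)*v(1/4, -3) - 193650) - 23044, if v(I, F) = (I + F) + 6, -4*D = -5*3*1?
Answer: -1732577/8 ≈ -2.1657e+5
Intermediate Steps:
D = 15/4 (D = -(-5*3)/4 = -(-15)/4 = -1/4*(-15) = 15/4 ≈ 3.7500)
v(I, F) = 6 + F + I (v(I, F) = (F + I) + 6 = 6 + F + I)
((D*10)*v(1/4, -3) - 193650) - 23044 = (((15/4)*10)*(6 - 3 + 1/4) - 193650) - 23044 = (75*(6 - 3 + 1/4)/2 - 193650) - 23044 = ((75/2)*(13/4) - 193650) - 23044 = (975/8 - 193650) - 23044 = -1548225/8 - 23044 = -1732577/8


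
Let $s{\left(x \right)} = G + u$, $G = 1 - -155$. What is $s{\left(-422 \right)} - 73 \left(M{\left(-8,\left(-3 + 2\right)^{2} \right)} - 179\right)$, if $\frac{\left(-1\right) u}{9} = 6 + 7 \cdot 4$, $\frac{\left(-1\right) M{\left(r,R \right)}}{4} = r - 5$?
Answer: $9121$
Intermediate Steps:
$M{\left(r,R \right)} = 20 - 4 r$ ($M{\left(r,R \right)} = - 4 \left(r - 5\right) = - 4 \left(-5 + r\right) = 20 - 4 r$)
$G = 156$ ($G = 1 + 155 = 156$)
$u = -306$ ($u = - 9 \left(6 + 7 \cdot 4\right) = - 9 \left(6 + 28\right) = \left(-9\right) 34 = -306$)
$s{\left(x \right)} = -150$ ($s{\left(x \right)} = 156 - 306 = -150$)
$s{\left(-422 \right)} - 73 \left(M{\left(-8,\left(-3 + 2\right)^{2} \right)} - 179\right) = -150 - 73 \left(\left(20 - -32\right) - 179\right) = -150 - 73 \left(\left(20 + 32\right) - 179\right) = -150 - 73 \left(52 - 179\right) = -150 - -9271 = -150 + 9271 = 9121$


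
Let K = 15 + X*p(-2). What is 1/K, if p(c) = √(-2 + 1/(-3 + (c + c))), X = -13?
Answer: 7/274 + 13*I*√105/4110 ≈ 0.025547 + 0.032411*I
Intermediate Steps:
p(c) = √(-2 + 1/(-3 + 2*c))
K = 15 - 13*I*√105/7 (K = 15 - 13*√(7 - 4*(-2))*(I*√7/7) = 15 - 13*√(7 + 8)*(I*√7/7) = 15 - 13*√15*(I*√7/7) = 15 - 13*I*√105/7 ≈ 15.0 - 19.03*I)
1/K = 1/(15 - 13*I*√105/7)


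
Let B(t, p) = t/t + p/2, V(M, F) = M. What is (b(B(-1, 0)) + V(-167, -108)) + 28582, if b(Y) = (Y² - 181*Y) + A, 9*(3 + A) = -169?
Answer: 253919/9 ≈ 28213.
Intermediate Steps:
A = -196/9 (A = -3 + (⅑)*(-169) = -3 - 169/9 = -196/9 ≈ -21.778)
B(t, p) = 1 + p/2 (B(t, p) = 1 + p*(½) = 1 + p/2)
b(Y) = -196/9 + Y² - 181*Y (b(Y) = (Y² - 181*Y) - 196/9 = -196/9 + Y² - 181*Y)
(b(B(-1, 0)) + V(-167, -108)) + 28582 = ((-196/9 + (1 + (½)*0)² - 181*(1 + (½)*0)) - 167) + 28582 = ((-196/9 + (1 + 0)² - 181*(1 + 0)) - 167) + 28582 = ((-196/9 + 1² - 181*1) - 167) + 28582 = ((-196/9 + 1 - 181) - 167) + 28582 = (-1816/9 - 167) + 28582 = -3319/9 + 28582 = 253919/9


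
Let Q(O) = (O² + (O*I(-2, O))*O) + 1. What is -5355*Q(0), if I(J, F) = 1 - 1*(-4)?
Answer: -5355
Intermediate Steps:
I(J, F) = 5 (I(J, F) = 1 + 4 = 5)
Q(O) = 1 + 6*O² (Q(O) = (O² + (O*5)*O) + 1 = (O² + (5*O)*O) + 1 = (O² + 5*O²) + 1 = 6*O² + 1 = 1 + 6*O²)
-5355*Q(0) = -5355*(1 + 6*0²) = -5355*(1 + 6*0) = -5355*(1 + 0) = -5355*1 = -5355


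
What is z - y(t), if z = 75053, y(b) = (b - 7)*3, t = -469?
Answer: 76481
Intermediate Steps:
y(b) = -21 + 3*b (y(b) = (-7 + b)*3 = -21 + 3*b)
z - y(t) = 75053 - (-21 + 3*(-469)) = 75053 - (-21 - 1407) = 75053 - 1*(-1428) = 75053 + 1428 = 76481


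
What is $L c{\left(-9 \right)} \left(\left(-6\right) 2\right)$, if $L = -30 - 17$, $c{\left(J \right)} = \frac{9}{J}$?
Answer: $-564$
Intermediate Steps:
$L = -47$
$L c{\left(-9 \right)} \left(\left(-6\right) 2\right) = - 47 \frac{9}{-9} \left(\left(-6\right) 2\right) = - 47 \cdot 9 \left(- \frac{1}{9}\right) \left(-12\right) = \left(-47\right) \left(-1\right) \left(-12\right) = 47 \left(-12\right) = -564$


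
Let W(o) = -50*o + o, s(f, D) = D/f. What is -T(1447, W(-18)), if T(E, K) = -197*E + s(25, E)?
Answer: 7125028/25 ≈ 2.8500e+5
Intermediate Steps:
W(o) = -49*o
T(E, K) = -4924*E/25 (T(E, K) = -197*E + E/25 = -4924*E/25)
-T(1447, W(-18)) = -(-4924)*1447/25 = -1*(-7125028/25) = 7125028/25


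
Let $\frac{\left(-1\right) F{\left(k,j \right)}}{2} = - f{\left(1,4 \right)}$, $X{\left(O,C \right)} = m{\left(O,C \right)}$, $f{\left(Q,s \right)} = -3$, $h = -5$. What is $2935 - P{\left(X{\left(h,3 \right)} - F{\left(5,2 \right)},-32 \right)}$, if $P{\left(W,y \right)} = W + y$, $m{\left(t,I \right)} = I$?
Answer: $2958$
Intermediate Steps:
$X{\left(O,C \right)} = C$
$F{\left(k,j \right)} = -6$ ($F{\left(k,j \right)} = - 2 \left(\left(-1\right) \left(-3\right)\right) = \left(-2\right) 3 = -6$)
$2935 - P{\left(X{\left(h,3 \right)} - F{\left(5,2 \right)},-32 \right)} = 2935 - \left(\left(3 - -6\right) - 32\right) = 2935 - \left(\left(3 + 6\right) - 32\right) = 2935 - \left(9 - 32\right) = 2935 - -23 = 2935 + 23 = 2958$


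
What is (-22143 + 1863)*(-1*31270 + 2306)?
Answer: 587389920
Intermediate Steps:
(-22143 + 1863)*(-1*31270 + 2306) = -20280*(-31270 + 2306) = -20280*(-28964) = 587389920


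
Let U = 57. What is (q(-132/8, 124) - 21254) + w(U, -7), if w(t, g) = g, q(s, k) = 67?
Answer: -21194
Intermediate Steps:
(q(-132/8, 124) - 21254) + w(U, -7) = (67 - 21254) - 7 = -21187 - 7 = -21194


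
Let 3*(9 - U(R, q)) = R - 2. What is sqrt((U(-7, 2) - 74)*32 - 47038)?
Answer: I*sqrt(49022) ≈ 221.41*I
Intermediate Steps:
U(R, q) = 29/3 - R/3 (U(R, q) = 9 - (R - 2)/3 = 9 - (-2 + R)/3 = 9 + (2/3 - R/3) = 29/3 - R/3)
sqrt((U(-7, 2) - 74)*32 - 47038) = sqrt(((29/3 - 1/3*(-7)) - 74)*32 - 47038) = sqrt(((29/3 + 7/3) - 74)*32 - 47038) = sqrt((12 - 74)*32 - 47038) = sqrt(-62*32 - 47038) = sqrt(-1984 - 47038) = sqrt(-49022) = I*sqrt(49022)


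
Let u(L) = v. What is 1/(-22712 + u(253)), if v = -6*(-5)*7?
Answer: -1/22502 ≈ -4.4441e-5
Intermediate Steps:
v = 210 (v = 30*7 = 210)
u(L) = 210
1/(-22712 + u(253)) = 1/(-22712 + 210) = 1/(-22502) = -1/22502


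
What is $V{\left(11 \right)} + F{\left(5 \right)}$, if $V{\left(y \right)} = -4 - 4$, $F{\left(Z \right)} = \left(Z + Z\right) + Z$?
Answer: $7$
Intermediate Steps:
$F{\left(Z \right)} = 3 Z$ ($F{\left(Z \right)} = 2 Z + Z = 3 Z$)
$V{\left(y \right)} = -8$
$V{\left(11 \right)} + F{\left(5 \right)} = -8 + 3 \cdot 5 = -8 + 15 = 7$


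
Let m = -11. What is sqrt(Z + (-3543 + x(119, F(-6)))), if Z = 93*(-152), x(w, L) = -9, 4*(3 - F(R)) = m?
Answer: 2*I*sqrt(4422) ≈ 133.0*I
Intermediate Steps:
F(R) = 23/4 (F(R) = 3 - 1/4*(-11) = 3 + 11/4 = 23/4)
Z = -14136
sqrt(Z + (-3543 + x(119, F(-6)))) = sqrt(-14136 + (-3543 - 9)) = sqrt(-14136 - 3552) = sqrt(-17688) = 2*I*sqrt(4422)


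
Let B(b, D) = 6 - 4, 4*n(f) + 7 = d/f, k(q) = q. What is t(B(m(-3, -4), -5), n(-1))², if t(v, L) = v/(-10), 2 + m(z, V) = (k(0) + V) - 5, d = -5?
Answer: 1/25 ≈ 0.040000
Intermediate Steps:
m(z, V) = -7 + V (m(z, V) = -2 + ((0 + V) - 5) = -2 + (V - 5) = -2 + (-5 + V) = -7 + V)
n(f) = -7/4 - 5/(4*f) (n(f) = -7/4 + (-5/f)/4 = -7/4 - 5/(4*f))
B(b, D) = 2
t(v, L) = -v/10 (t(v, L) = v*(-⅒) = -v/10)
t(B(m(-3, -4), -5), n(-1))² = (-⅒*2)² = (-⅕)² = 1/25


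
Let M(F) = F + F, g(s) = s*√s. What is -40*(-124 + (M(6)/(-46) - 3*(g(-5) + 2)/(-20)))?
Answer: 114044/23 + 30*I*√5 ≈ 4958.4 + 67.082*I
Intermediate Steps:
g(s) = s^(3/2)
M(F) = 2*F
-40*(-124 + (M(6)/(-46) - 3*(g(-5) + 2)/(-20))) = -40*(-124 + ((2*6)/(-46) - 3*((-5)^(3/2) + 2)/(-20))) = -40*(-124 + (12*(-1/46) - 3*(-5*I*√5 + 2)*(-1/20))) = -40*(-124 + (-6/23 - 3*(2 - 5*I*√5)*(-1/20))) = -40*(-124 + (-6/23 + (-6 + 15*I*√5)*(-1/20))) = -40*(-124 + (-6/23 + (3/10 - 3*I*√5/4))) = -40*(-124 + (9/230 - 3*I*√5/4)) = -40*(-28511/230 - 3*I*√5/4) = 114044/23 + 30*I*√5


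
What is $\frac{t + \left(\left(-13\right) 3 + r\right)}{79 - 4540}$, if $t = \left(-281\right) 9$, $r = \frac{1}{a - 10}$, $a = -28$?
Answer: $\frac{97585}{169518} \approx 0.57566$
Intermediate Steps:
$r = - \frac{1}{38}$ ($r = \frac{1}{-28 - 10} = \frac{1}{-38} = - \frac{1}{38} \approx -0.026316$)
$t = -2529$
$\frac{t + \left(\left(-13\right) 3 + r\right)}{79 - 4540} = \frac{-2529 - \frac{1483}{38}}{79 - 4540} = \frac{-2529 - \frac{1483}{38}}{-4461} = \left(-2529 - \frac{1483}{38}\right) \left(- \frac{1}{4461}\right) = \left(- \frac{97585}{38}\right) \left(- \frac{1}{4461}\right) = \frac{97585}{169518}$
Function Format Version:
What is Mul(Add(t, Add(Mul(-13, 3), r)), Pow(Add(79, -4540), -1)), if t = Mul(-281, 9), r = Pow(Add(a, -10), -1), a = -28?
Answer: Rational(97585, 169518) ≈ 0.57566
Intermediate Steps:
r = Rational(-1, 38) (r = Pow(Add(-28, -10), -1) = Pow(-38, -1) = Rational(-1, 38) ≈ -0.026316)
t = -2529
Mul(Add(t, Add(Mul(-13, 3), r)), Pow(Add(79, -4540), -1)) = Mul(Add(-2529, Add(Mul(-13, 3), Rational(-1, 38))), Pow(Add(79, -4540), -1)) = Mul(Add(-2529, Add(-39, Rational(-1, 38))), Pow(-4461, -1)) = Mul(Add(-2529, Rational(-1483, 38)), Rational(-1, 4461)) = Mul(Rational(-97585, 38), Rational(-1, 4461)) = Rational(97585, 169518)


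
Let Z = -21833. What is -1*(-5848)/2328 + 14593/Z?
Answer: 11713360/6353403 ≈ 1.8436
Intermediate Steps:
-1*(-5848)/2328 + 14593/Z = -1*(-5848)/2328 + 14593/(-21833) = 5848*(1/2328) + 14593*(-1/21833) = 731/291 - 14593/21833 = 11713360/6353403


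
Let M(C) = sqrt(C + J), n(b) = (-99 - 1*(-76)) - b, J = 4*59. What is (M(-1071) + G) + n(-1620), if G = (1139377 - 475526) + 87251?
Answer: 752699 + I*sqrt(835) ≈ 7.527e+5 + 28.896*I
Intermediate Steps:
J = 236
n(b) = -23 - b (n(b) = (-99 + 76) - b = -23 - b)
M(C) = sqrt(236 + C) (M(C) = sqrt(C + 236) = sqrt(236 + C))
G = 751102 (G = 663851 + 87251 = 751102)
(M(-1071) + G) + n(-1620) = (sqrt(236 - 1071) + 751102) + (-23 - 1*(-1620)) = (sqrt(-835) + 751102) + (-23 + 1620) = (I*sqrt(835) + 751102) + 1597 = (751102 + I*sqrt(835)) + 1597 = 752699 + I*sqrt(835)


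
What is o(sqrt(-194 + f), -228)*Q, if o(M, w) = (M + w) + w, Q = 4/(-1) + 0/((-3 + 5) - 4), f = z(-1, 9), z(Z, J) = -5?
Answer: 1824 - 4*I*sqrt(199) ≈ 1824.0 - 56.427*I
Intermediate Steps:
f = -5
Q = -4 (Q = 4*(-1) + 0/(2 - 4) = -4 + 0/(-2) = -4 + 0*(-1/2) = -4 + 0 = -4)
o(M, w) = M + 2*w
o(sqrt(-194 + f), -228)*Q = (sqrt(-194 - 5) + 2*(-228))*(-4) = (sqrt(-199) - 456)*(-4) = (I*sqrt(199) - 456)*(-4) = (-456 + I*sqrt(199))*(-4) = 1824 - 4*I*sqrt(199)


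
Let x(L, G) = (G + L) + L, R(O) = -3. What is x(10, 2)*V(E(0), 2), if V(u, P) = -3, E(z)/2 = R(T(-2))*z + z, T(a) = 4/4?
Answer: -66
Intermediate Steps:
T(a) = 1 (T(a) = 4*(¼) = 1)
E(z) = -4*z (E(z) = 2*(-3*z + z) = 2*(-2*z) = -4*z)
x(L, G) = G + 2*L
x(10, 2)*V(E(0), 2) = (2 + 2*10)*(-3) = (2 + 20)*(-3) = 22*(-3) = -66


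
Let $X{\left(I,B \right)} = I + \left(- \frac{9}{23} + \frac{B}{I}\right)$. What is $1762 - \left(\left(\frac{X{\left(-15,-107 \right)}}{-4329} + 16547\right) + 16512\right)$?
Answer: $- \frac{1263303482}{40365} \approx -31297.0$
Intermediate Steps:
$X{\left(I,B \right)} = - \frac{9}{23} + I + \frac{B}{I}$ ($X{\left(I,B \right)} = I + \left(\left(-9\right) \frac{1}{23} + \frac{B}{I}\right) = I + \left(- \frac{9}{23} + \frac{B}{I}\right) = - \frac{9}{23} + I + \frac{B}{I}$)
$1762 - \left(\left(\frac{X{\left(-15,-107 \right)}}{-4329} + 16547\right) + 16512\right) = 1762 - \left(\left(\frac{- \frac{9}{23} - 15 - \frac{107}{-15}}{-4329} + 16547\right) + 16512\right) = 1762 - \left(\left(\left(- \frac{9}{23} - 15 - - \frac{107}{15}\right) \left(- \frac{1}{4329}\right) + 16547\right) + 16512\right) = 1762 - \left(\left(\left(- \frac{9}{23} - 15 + \frac{107}{15}\right) \left(- \frac{1}{4329}\right) + 16547\right) + 16512\right) = 1762 - \left(\left(\left(- \frac{2849}{345}\right) \left(- \frac{1}{4329}\right) + 16547\right) + 16512\right) = 1762 - \left(\left(\frac{77}{40365} + 16547\right) + 16512\right) = 1762 - \left(\frac{667919732}{40365} + 16512\right) = 1762 - \frac{1334426612}{40365} = - \frac{1263303482}{40365}$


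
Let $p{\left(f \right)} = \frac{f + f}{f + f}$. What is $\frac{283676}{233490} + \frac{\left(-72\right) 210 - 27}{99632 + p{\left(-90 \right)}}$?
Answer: $\frac{4121136313}{3877218195} \approx 1.0629$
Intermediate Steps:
$p{\left(f \right)} = 1$ ($p{\left(f \right)} = \frac{2 f}{2 f} = 2 f \frac{1}{2 f} = 1$)
$\frac{283676}{233490} + \frac{\left(-72\right) 210 - 27}{99632 + p{\left(-90 \right)}} = \frac{283676}{233490} + \frac{\left(-72\right) 210 - 27}{99632 + 1} = 283676 \cdot \frac{1}{233490} + \frac{-15120 - 27}{99633} = \frac{141838}{116745} - \frac{5049}{33211} = \frac{4121136313}{3877218195}$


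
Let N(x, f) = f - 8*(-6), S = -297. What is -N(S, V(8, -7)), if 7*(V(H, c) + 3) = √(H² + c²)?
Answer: -45 - √113/7 ≈ -46.519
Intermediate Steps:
V(H, c) = -3 + √(H² + c²)/7
N(x, f) = 48 + f (N(x, f) = f + 48 = 48 + f)
-N(S, V(8, -7)) = -(48 + (-3 + √(8² + (-7)²)/7)) = -(48 + (-3 + √(64 + 49)/7)) = -(48 + (-3 + √113/7)) = -(45 + √113/7) = -45 - √113/7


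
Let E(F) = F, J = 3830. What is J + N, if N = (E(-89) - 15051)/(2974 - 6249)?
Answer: 2511678/655 ≈ 3834.6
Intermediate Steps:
N = 3028/655 (N = (-89 - 15051)/(2974 - 6249) = -15140/(-3275) = -15140*(-1/3275) = 3028/655 ≈ 4.6229)
J + N = 3830 + 3028/655 = 2511678/655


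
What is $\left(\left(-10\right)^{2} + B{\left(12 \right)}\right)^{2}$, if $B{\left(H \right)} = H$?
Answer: $12544$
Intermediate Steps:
$\left(\left(-10\right)^{2} + B{\left(12 \right)}\right)^{2} = \left(\left(-10\right)^{2} + 12\right)^{2} = \left(100 + 12\right)^{2} = 112^{2} = 12544$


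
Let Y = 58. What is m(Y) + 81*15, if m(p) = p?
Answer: 1273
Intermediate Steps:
m(Y) + 81*15 = 58 + 81*15 = 58 + 1215 = 1273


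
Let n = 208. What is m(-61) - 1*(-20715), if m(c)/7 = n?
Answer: 22171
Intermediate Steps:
m(c) = 1456 (m(c) = 7*208 = 1456)
m(-61) - 1*(-20715) = 1456 - 1*(-20715) = 1456 + 20715 = 22171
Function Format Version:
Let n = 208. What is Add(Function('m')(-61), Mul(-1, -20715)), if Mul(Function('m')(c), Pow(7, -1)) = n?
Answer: 22171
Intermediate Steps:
Function('m')(c) = 1456 (Function('m')(c) = Mul(7, 208) = 1456)
Add(Function('m')(-61), Mul(-1, -20715)) = Add(1456, Mul(-1, -20715)) = Add(1456, 20715) = 22171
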